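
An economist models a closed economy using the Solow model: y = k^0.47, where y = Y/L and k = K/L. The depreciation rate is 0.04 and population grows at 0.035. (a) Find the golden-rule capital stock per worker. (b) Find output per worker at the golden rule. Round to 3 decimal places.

(a) k_gold ≈ 31.904; (b) y_gold ≈ 5.091

Capital per worker breaks even when investment replaces (n + δ)·k; here n + δ = 0.075.
At the golden rule the marginal product of capital equals n+δ: 0.47·k^(0.47−1) = 0.075. Solving, k_gold = (0.47/0.075)^(1/0.53) ≈ 31.9038.
y_gold = 31.9038^0.47 ≈ 5.0910.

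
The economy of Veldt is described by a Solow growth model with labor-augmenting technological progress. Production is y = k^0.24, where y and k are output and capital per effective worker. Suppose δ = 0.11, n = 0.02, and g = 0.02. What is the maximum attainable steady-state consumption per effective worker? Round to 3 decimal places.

n + g + δ = 0.02 + 0.02 + 0.11 = 0.15.
Setting f'(k) = n+g+δ gives 0.24·k^(0.24−1) = 0.15, hence k_gold = (0.24/0.15)^(1/0.76) ≈ 1.8560.
y_gold = 1.8560^0.24 ≈ 1.1600.
c_gold = y_gold − (n+g+δ)·k_gold = 1.1600 − 0.15·1.8560 ≈ 0.8816.

c_gold ≈ 0.882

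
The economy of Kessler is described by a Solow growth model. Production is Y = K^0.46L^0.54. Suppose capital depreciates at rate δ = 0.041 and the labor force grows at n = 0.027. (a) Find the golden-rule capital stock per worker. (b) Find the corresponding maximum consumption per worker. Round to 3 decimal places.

(a) k_gold ≈ 34.475; (b) c_gold ≈ 2.752

The effective depreciation rate is n + δ = 0.027 + 0.041 = 0.068.
Maximizing c = f(k) − (n+δ)·k gives f'(k) = n+δ, i.e. 0.46·k^(0.46−1) = 0.068, so k_gold = (0.46/0.068)^(1/0.54) ≈ 34.4745.
y_gold = 34.4745^0.46 ≈ 5.0962; c_gold = y_gold − 0.068·k_gold ≈ 2.7520.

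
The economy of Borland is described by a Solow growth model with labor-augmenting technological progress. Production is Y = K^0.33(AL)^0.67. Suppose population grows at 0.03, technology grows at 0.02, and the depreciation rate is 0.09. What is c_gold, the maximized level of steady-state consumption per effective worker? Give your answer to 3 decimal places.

n + g + δ = 0.03 + 0.02 + 0.09 = 0.14.
Maximizing c = f(k) − (n+g+δ)·k gives f'(k) = n+g+δ, i.e. 0.33·k^(0.33−1) = 0.14, so k_gold = (0.33/0.14)^(1/0.67) ≈ 3.5958.
y_gold = 3.5958^0.33 ≈ 1.5255.
c_gold = y_gold − (n+g+δ)·k_gold = 1.5255 − 0.14·3.5958 ≈ 1.0221.

c_gold ≈ 1.022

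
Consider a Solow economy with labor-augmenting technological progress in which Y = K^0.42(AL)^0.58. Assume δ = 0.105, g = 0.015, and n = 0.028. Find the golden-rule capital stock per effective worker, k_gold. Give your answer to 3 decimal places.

Break-even investment rate: n + g + δ = 0.028 + 0.015 + 0.105 = 0.148.
Golden rule sets MPK = n+g+δ: 0.42·k^(0.42−1) = 0.148, so k_gold = (0.42/0.148)^(1/0.58) ≈ 6.0397.

k_gold ≈ 6.040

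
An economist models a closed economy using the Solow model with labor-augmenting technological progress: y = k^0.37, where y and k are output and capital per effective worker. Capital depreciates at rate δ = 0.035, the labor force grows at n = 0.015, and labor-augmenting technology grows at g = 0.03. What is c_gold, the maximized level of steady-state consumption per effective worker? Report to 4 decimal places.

Break-even investment rate: n + g + δ = 0.015 + 0.03 + 0.035 = 0.08.
Setting f'(k) = n+g+δ gives 0.37·k^(0.37−1) = 0.08, hence k_gold = (0.37/0.08)^(1/0.63) ≈ 11.3693.
y_gold = 11.3693^0.37 ≈ 2.4582.
c_gold = y_gold − (n+g+δ)·k_gold = 2.4582 − 0.08·11.3693 ≈ 1.5487.

c_gold ≈ 1.5487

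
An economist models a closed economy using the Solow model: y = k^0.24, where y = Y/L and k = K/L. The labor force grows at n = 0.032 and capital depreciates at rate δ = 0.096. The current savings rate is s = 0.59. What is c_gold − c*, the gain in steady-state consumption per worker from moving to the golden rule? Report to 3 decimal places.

Break-even investment rate: n + δ = 0.032 + 0.096 = 0.128.
Current steady state (s = 0.59): k* = (0.59/0.128)^(1/0.76) ≈ 7.4682, y* = 7.4682^0.24 ≈ 1.6202, c* = (1−0.59)·1.6202 ≈ 0.6643.
Setting f'(k) = n+δ gives 0.24·k^(0.24−1) = 0.128, hence k_gold = (0.24/0.128)^(1/0.76) ≈ 2.2867.
y_gold = 2.2867^0.24 ≈ 1.2196, c_gold = y_gold − 0.128·k_gold ≈ 0.9269.
Gain: Δc = 0.9269 − 0.6643 ≈ 0.2626.

Δc ≈ 0.263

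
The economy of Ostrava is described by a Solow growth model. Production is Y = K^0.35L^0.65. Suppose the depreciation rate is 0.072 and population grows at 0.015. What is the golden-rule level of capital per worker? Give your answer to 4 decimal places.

k_gold ≈ 8.5129

n + δ = 0.015 + 0.072 = 0.087.
At the golden rule the marginal product of capital equals n+δ: 0.35·k^(0.35−1) = 0.087. Solving, k_gold = (0.35/0.087)^(1/0.65) ≈ 8.5129.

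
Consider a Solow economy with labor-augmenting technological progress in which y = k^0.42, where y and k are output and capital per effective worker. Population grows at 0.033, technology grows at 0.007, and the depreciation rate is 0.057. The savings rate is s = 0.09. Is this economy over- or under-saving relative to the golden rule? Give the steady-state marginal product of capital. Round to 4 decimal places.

Break-even investment rate: n + g + δ = 0.033 + 0.007 + 0.057 = 0.097.
Steady-state k*: s·k^0.42 = 0.097·k gives k* = (0.09/0.097)^(1/0.58) ≈ 0.8789.
MPK = 0.42·0.8789^(-0.58) ≈ 0.4527.
MPK > n+g+δ = 0.097, so the economy is dynamically efficient (under-saving).

under-saving; MPK ≈ 0.4527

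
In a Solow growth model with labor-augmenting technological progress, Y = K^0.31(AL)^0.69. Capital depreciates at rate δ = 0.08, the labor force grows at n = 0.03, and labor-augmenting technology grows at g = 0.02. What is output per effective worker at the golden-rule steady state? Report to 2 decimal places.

y_gold ≈ 1.48

The effective depreciation rate is n + g + δ = 0.03 + 0.02 + 0.08 = 0.13.
Setting f'(k) = n+g+δ gives 0.31·k^(0.31−1) = 0.13, hence k_gold = (0.31/0.13)^(1/0.69) ≈ 3.5236.
Output: y_gold = k_gold^0.31 = 3.5236^0.31 ≈ 1.4776.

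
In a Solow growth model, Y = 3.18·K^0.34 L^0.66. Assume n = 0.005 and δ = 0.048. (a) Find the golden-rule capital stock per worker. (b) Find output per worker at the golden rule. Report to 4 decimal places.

(a) k_gold ≈ 96.4469; (b) y_gold ≈ 15.0344

n + δ = 0.005 + 0.048 = 0.053.
Maximizing c = f(k) − (n+δ)·k gives f'(k) = n+δ, i.e. 0.34·3.18·k^(0.34−1) = 0.053, so k_gold = (0.34·3.18/0.053)^(1/0.66) ≈ 96.4469.
y_gold = 3.18·96.4469^0.34 ≈ 15.0344.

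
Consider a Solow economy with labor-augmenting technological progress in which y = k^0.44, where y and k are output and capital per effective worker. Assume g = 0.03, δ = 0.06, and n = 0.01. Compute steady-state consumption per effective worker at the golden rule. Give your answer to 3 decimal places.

Break-even investment rate: n + g + δ = 0.01 + 0.03 + 0.06 = 0.1.
Golden rule sets MPK = n+g+δ: 0.44·k^(0.44−1) = 0.1, so k_gold = (0.44/0.1)^(1/0.56) ≈ 14.0936.
y_gold = 14.0936^0.44 ≈ 3.2031.
c_gold = y_gold − (n+g+δ)·k_gold = 3.2031 − 0.1·14.0936 ≈ 1.7937.

c_gold ≈ 1.794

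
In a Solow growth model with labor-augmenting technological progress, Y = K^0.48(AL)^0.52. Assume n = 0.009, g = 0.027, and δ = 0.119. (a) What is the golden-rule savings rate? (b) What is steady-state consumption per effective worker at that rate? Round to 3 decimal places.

(a) s_gold = 0.480; (b) c_gold ≈ 1.476

Capital per effective worker breaks even when investment replaces (n + g + δ)·k; here n + g + δ = 0.155.
For Cobb-Douglas, s_gold equals capital's share: s_gold = 0.48.
Golden rule sets MPK = n+g+δ: 0.48·k^(0.48−1) = 0.155, so k_gold = (0.48/0.155)^(1/0.52) ≈ 8.7914.
y_gold = 8.7914^0.48 ≈ 2.8389; c_gold = (1−0.48)·y_gold ≈ 1.4762.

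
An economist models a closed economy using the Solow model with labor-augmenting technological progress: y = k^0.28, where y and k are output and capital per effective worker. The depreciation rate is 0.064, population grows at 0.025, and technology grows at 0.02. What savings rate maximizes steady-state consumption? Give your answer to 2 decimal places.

Capital per effective worker breaks even when investment replaces (n + g + δ)·k; here n + g + δ = 0.109.
At the golden rule MPK = n+g+δ, and in any Cobb-Douglas steady state s = (n+g+δ)·k/y = MPK·k/y = capital's share 0.28.

s_gold = 0.28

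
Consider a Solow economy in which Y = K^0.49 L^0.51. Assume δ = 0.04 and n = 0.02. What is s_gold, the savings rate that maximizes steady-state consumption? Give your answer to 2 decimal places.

s_gold = 0.49

The effective depreciation rate is n + δ = 0.02 + 0.04 = 0.06.
At the golden rule MPK = n+δ, and in any Cobb-Douglas steady state s = (n+δ)·k/y = MPK·k/y = capital's share 0.49.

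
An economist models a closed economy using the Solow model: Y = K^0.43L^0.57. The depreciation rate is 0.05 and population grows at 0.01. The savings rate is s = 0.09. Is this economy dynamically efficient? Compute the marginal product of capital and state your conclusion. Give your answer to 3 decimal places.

dynamically efficient; MPK ≈ 0.287

The effective depreciation rate is n + δ = 0.01 + 0.05 = 0.06.
Steady-state k*: s·k^0.43 = 0.06·k gives k* = (0.09/0.06)^(1/0.57) ≈ 2.0367.
MPK = 0.43·2.0367^(-0.57) ≈ 0.2867.
MPK > n+δ = 0.06, so the economy is dynamically efficient (under-saving).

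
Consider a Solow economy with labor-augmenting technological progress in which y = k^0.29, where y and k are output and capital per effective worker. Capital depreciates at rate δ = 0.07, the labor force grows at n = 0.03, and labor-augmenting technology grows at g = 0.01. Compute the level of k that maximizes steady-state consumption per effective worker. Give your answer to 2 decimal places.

k_gold ≈ 3.92

The effective depreciation rate is n + g + δ = 0.03 + 0.01 + 0.07 = 0.11.
At the golden rule the marginal product of capital equals n+g+δ: 0.29·k^(0.29−1) = 0.11. Solving, k_gold = (0.29/0.11)^(1/0.71) ≈ 3.9171.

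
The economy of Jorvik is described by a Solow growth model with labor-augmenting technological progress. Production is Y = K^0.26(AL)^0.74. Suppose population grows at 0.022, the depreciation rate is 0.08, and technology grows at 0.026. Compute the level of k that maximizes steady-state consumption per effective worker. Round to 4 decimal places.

Capital per effective worker breaks even when investment replaces (n + g + δ)·k; here n + g + δ = 0.128.
Maximizing c = f(k) − (n+g+δ)·k gives f'(k) = n+g+δ, i.e. 0.26·k^(0.26−1) = 0.128, so k_gold = (0.26/0.128)^(1/0.74) ≈ 2.6055.

k_gold ≈ 2.6055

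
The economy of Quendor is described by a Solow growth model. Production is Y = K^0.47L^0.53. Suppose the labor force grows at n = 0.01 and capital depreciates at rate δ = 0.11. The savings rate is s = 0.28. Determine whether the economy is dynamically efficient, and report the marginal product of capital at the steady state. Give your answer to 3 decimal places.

n + δ = 0.01 + 0.11 = 0.12.
Steady-state k*: s·k^0.47 = 0.12·k gives k* = (0.28/0.12)^(1/0.53) ≈ 4.9465.
MPK = 0.47·4.9465^(-0.53) ≈ 0.2014.
MPK > n+δ = 0.12, so the economy is dynamically efficient (under-saving).

dynamically efficient; MPK ≈ 0.201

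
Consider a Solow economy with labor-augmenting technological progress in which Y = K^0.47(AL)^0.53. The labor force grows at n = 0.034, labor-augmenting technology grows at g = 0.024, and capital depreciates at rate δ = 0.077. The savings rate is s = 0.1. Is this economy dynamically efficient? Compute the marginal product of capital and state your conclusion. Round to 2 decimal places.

dynamically efficient; MPK ≈ 0.63

Capital per effective worker breaks even when investment replaces (n + g + δ)·k; here n + g + δ = 0.135.
Steady-state k*: s·k^0.47 = 0.135·k gives k* = (0.1/0.135)^(1/0.53) ≈ 0.5677.
MPK = 0.47·0.5677^(-0.53) ≈ 0.6345.
MPK > n+g+δ = 0.135, so the economy is dynamically efficient (under-saving).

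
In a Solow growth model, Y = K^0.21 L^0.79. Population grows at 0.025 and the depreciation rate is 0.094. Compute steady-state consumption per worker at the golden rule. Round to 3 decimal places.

n + δ = 0.025 + 0.094 = 0.119.
Golden rule sets MPK = n+δ: 0.21·k^(0.21−1) = 0.119, so k_gold = (0.21/0.119)^(1/0.79) ≈ 2.0523.
y_gold = 2.0523^0.21 ≈ 1.1630.
c_gold = y_gold − (n+δ)·k_gold = 1.1630 − 0.119·2.0523 ≈ 0.9188.

c_gold ≈ 0.919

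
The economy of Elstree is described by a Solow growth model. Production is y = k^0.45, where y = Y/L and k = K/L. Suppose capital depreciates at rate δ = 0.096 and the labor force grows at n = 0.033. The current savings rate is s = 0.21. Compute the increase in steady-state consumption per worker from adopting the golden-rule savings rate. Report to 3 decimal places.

Break-even investment rate: n + δ = 0.033 + 0.096 = 0.129.
Current steady state (s = 0.21): k* = (0.21/0.129)^(1/0.55) ≈ 2.4254, y* = 2.4254^0.45 ≈ 1.4899, c* = (1−0.21)·1.4899 ≈ 1.1770.
Setting f'(k) = n+δ gives 0.45·k^(0.45−1) = 0.129, hence k_gold = (0.45/0.129)^(1/0.55) ≈ 9.6959.
y_gold = 9.6959^0.45 ≈ 2.7795, c_gold = y_gold − 0.129·k_gold ≈ 1.5287.
Gain: Δc = 1.5287 − 1.1770 ≈ 0.3517.

Δc ≈ 0.352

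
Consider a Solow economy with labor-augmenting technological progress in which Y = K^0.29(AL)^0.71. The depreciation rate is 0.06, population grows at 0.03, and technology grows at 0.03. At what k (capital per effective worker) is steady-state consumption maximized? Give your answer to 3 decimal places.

Capital per effective worker breaks even when investment replaces (n + g + δ)·k; here n + g + δ = 0.12.
Golden rule sets MPK = n+g+δ: 0.29·k^(0.29−1) = 0.12, so k_gold = (0.29/0.12)^(1/0.71) ≈ 3.4653.

k_gold ≈ 3.465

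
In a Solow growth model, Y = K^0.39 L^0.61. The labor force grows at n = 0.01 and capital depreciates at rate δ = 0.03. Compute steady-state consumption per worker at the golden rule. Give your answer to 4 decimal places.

The effective depreciation rate is n + δ = 0.01 + 0.03 = 0.04.
Golden rule sets MPK = n+δ: 0.39·k^(0.39−1) = 0.04, so k_gold = (0.39/0.04)^(1/0.61) ≈ 41.8137.
y_gold = 41.8137^0.39 ≈ 4.2886.
c_gold = y_gold − (n+δ)·k_gold = 4.2886 − 0.04·41.8137 ≈ 2.6160.

c_gold ≈ 2.6160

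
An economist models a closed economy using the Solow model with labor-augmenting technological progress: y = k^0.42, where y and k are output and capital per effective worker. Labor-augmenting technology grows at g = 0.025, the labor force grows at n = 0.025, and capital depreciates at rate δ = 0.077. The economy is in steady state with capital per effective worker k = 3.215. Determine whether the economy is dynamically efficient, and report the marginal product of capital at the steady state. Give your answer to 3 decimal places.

dynamically efficient; MPK ≈ 0.213

Capital per effective worker breaks even when investment replaces (n + g + δ)·k; here n + g + δ = 0.127.
MPK = 0.42·k^(0.42−1) = 0.42·3.215^(-0.58) ≈ 0.2133.
MPK > 0.127, so the economy is dynamically efficient (under-saving).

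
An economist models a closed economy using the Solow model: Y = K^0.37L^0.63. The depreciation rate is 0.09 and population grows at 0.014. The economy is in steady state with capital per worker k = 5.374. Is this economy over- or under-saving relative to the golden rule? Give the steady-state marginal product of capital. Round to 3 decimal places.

under-saving; MPK ≈ 0.128

n + δ = 0.014 + 0.09 = 0.104.
MPK = 0.37·k^(0.37−1) = 0.37·5.374^(-0.63) ≈ 0.1283.
MPK > 0.104, so the economy is dynamically efficient (under-saving).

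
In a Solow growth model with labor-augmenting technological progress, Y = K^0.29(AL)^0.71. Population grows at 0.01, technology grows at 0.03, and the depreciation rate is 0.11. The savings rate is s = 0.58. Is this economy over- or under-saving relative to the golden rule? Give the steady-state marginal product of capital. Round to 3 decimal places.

over-saving; MPK ≈ 0.075

Capital per effective worker breaks even when investment replaces (n + g + δ)·k; here n + g + δ = 0.15.
Steady-state k*: s·k^0.29 = 0.15·k gives k* = (0.58/0.15)^(1/0.71) ≈ 6.7179.
MPK = 0.29·6.7179^(-0.71) ≈ 0.0750.
MPK < n+g+δ = 0.15, so the economy is dynamically inefficient (over-saving).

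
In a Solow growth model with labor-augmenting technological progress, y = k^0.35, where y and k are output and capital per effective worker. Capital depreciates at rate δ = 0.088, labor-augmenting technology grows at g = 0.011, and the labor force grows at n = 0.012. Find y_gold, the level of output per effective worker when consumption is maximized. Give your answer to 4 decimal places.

n + g + δ = 0.012 + 0.011 + 0.088 = 0.111.
Maximizing c = f(k) − (n+g+δ)·k gives f'(k) = n+g+δ, i.e. 0.35·k^(0.35−1) = 0.111, so k_gold = (0.35/0.111)^(1/0.65) ≈ 5.8519.
Output: y_gold = k_gold^0.35 = 5.8519^0.35 ≈ 1.8559.

y_gold ≈ 1.8559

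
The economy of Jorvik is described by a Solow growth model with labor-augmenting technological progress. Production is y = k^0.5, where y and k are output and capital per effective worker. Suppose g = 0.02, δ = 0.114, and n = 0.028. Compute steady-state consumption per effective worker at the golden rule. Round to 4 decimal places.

c_gold ≈ 1.5432

Break-even investment rate: n + g + δ = 0.028 + 0.02 + 0.114 = 0.162.
Setting f'(k) = n+g+δ gives 0.5·k^(0.5−1) = 0.162, hence k_gold = (0.5/0.162)^(1/0.5) ≈ 9.5260.
y_gold = 9.5260^0.5 ≈ 3.0864.
c_gold = y_gold − (n+g+δ)·k_gold = 3.0864 − 0.162·9.5260 ≈ 1.5432.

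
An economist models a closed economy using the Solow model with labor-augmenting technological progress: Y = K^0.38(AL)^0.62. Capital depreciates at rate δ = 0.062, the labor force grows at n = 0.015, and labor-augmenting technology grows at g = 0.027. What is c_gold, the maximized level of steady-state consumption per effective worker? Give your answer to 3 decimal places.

Break-even investment rate: n + g + δ = 0.015 + 0.027 + 0.062 = 0.104.
Maximizing c = f(k) − (n+g+δ)·k gives f'(k) = n+g+δ, i.e. 0.38·k^(0.38−1) = 0.104, so k_gold = (0.38/0.104)^(1/0.62) ≈ 8.0847.
y_gold = 8.0847^0.38 ≈ 2.2126.
c_gold = y_gold − (n+g+δ)·k_gold = 2.2126 − 0.104·8.0847 ≈ 1.3718.

c_gold ≈ 1.372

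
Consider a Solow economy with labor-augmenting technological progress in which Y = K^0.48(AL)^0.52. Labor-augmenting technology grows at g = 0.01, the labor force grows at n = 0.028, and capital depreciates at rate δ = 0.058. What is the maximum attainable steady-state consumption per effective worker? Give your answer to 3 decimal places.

c_gold ≈ 2.297

Break-even investment rate: n + g + δ = 0.028 + 0.01 + 0.058 = 0.096.
Golden rule sets MPK = n+g+δ: 0.48·k^(0.48−1) = 0.096, so k_gold = (0.48/0.096)^(1/0.52) ≈ 22.0888.
y_gold = 22.0888^0.48 ≈ 4.4178.
c_gold = y_gold − (n+g+δ)·k_gold = 4.4178 − 0.096·22.0888 ≈ 2.2972.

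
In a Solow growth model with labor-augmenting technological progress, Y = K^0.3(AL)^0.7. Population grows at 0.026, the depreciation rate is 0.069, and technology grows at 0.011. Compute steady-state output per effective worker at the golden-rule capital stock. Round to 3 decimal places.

y_gold ≈ 1.562

n + g + δ = 0.026 + 0.011 + 0.069 = 0.106.
Golden rule sets MPK = n+g+δ: 0.3·k^(0.3−1) = 0.106, so k_gold = (0.3/0.106)^(1/0.7) ≈ 4.4203.
Output: y_gold = k_gold^0.3 = 4.4203^0.3 ≈ 1.5618.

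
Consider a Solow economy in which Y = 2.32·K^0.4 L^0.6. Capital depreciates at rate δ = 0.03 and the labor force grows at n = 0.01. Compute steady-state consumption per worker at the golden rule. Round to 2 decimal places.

c_gold ≈ 11.32

The effective depreciation rate is n + δ = 0.01 + 0.03 = 0.04.
Maximizing c = f(k) − (n+δ)·k gives f'(k) = n+δ, i.e. 0.4·2.32·k^(0.4−1) = 0.04, so k_gold = (0.4·2.32/0.04)^(1/0.6) ≈ 188.7180.
y_gold = 2.32·188.7180^0.4 ≈ 18.8718.
c_gold = y_gold − (n+δ)·k_gold = 18.8718 − 0.04·188.7180 ≈ 11.3231.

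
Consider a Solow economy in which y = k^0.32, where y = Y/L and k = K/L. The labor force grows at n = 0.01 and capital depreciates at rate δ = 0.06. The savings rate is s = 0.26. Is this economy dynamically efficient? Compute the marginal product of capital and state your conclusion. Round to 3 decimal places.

dynamically efficient; MPK ≈ 0.086

n + δ = 0.01 + 0.06 = 0.07.
Steady-state k*: s·k^0.32 = 0.07·k gives k* = (0.26/0.07)^(1/0.68) ≈ 6.8873.
MPK = 0.32·6.8873^(-0.68) ≈ 0.0862.
MPK > n+δ = 0.07, so the economy is dynamically efficient (under-saving).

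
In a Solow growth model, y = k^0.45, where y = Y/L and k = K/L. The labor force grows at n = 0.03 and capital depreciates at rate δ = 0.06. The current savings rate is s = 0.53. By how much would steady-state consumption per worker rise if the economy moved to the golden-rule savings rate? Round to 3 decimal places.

Δc ≈ 0.047

Break-even investment rate: n + δ = 0.03 + 0.06 = 0.09.
Current steady state (s = 0.53): k* = (0.53/0.09)^(1/0.55) ≈ 25.1224, y* = 25.1224^0.45 ≈ 4.2661, c* = (1−0.53)·4.2661 ≈ 2.0050.
Golden rule sets MPK = n+δ: 0.45·k^(0.45−1) = 0.09, so k_gold = (0.45/0.09)^(1/0.55) ≈ 18.6575.
y_gold = 18.6575^0.45 ≈ 3.7315, c_gold = y_gold − 0.09·k_gold ≈ 2.0523.
Gain: Δc = 2.0523 − 2.0050 ≈ 0.0473.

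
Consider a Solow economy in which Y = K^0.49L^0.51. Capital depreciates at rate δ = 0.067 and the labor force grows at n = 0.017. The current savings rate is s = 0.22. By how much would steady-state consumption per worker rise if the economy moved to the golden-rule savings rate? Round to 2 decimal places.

Δc ≈ 0.81

The effective depreciation rate is n + δ = 0.017 + 0.067 = 0.084.
Current steady state (s = 0.22): k* = (0.22/0.084)^(1/0.51) ≈ 6.6052, y* = 6.6052^0.49 ≈ 2.5220, c* = (1−0.22)·2.5220 ≈ 1.9672.
Setting f'(k) = n+δ gives 0.49·k^(0.49−1) = 0.084, hence k_gold = (0.49/0.084)^(1/0.51) ≈ 31.7539.
y_gold = 31.7539^0.49 ≈ 5.4435, c_gold = y_gold − 0.084·k_gold ≈ 2.7762.
Gain: Δc = 2.7762 − 1.9672 ≈ 0.8090.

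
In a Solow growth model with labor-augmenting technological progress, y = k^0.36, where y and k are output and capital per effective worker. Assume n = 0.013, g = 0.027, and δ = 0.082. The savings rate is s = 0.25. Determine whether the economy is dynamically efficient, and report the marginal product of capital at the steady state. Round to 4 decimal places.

The effective depreciation rate is n + g + δ = 0.013 + 0.027 + 0.082 = 0.122.
Steady-state k*: s·k^0.36 = 0.122·k gives k* = (0.25/0.122)^(1/0.64) ≈ 3.0679.
MPK = 0.36·3.0679^(-0.64) ≈ 0.1757.
MPK > n+g+δ = 0.122, so the economy is dynamically efficient (under-saving).

dynamically efficient; MPK ≈ 0.1757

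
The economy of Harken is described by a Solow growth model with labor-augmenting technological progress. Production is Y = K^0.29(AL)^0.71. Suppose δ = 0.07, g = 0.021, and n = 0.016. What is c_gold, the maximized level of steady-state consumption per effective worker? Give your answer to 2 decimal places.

Break-even investment rate: n + g + δ = 0.016 + 0.021 + 0.07 = 0.107.
At the golden rule the marginal product of capital equals n+g+δ: 0.29·k^(0.29−1) = 0.107. Solving, k_gold = (0.29/0.107)^(1/0.71) ≈ 4.0727.
y_gold = 4.0727^0.29 ≈ 1.5027.
c_gold = y_gold − (n+g+δ)·k_gold = 1.5027 − 0.107·4.0727 ≈ 1.0669.

c_gold ≈ 1.07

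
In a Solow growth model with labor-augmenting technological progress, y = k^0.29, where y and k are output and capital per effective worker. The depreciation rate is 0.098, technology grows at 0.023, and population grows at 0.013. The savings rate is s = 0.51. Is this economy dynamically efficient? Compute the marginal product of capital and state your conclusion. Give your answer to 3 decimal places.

Break-even investment rate: n + g + δ = 0.013 + 0.023 + 0.098 = 0.134.
Steady-state k*: s·k^0.29 = 0.134·k gives k* = (0.51/0.134)^(1/0.71) ≈ 6.5699.
MPK = 0.29·6.5699^(-0.71) ≈ 0.0762.
MPK < n+g+δ = 0.134, so the economy is dynamically inefficient (over-saving).

dynamically inefficient; MPK ≈ 0.076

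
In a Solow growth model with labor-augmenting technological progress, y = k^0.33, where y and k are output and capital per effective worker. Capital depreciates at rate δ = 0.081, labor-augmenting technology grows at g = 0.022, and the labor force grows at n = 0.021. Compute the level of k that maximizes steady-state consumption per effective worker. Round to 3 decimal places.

k_gold ≈ 4.310

n + g + δ = 0.021 + 0.022 + 0.081 = 0.124.
Maximizing c = f(k) − (n+g+δ)·k gives f'(k) = n+g+δ, i.e. 0.33·k^(0.33−1) = 0.124, so k_gold = (0.33/0.124)^(1/0.67) ≈ 4.3099.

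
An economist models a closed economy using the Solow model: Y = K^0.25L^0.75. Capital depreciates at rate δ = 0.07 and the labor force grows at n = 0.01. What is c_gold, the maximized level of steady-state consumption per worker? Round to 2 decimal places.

Break-even investment rate: n + δ = 0.01 + 0.07 = 0.08.
Setting f'(k) = n+δ gives 0.25·k^(0.25−1) = 0.08, hence k_gold = (0.25/0.08)^(1/0.75) ≈ 4.5688.
y_gold = 4.5688^0.25 ≈ 1.4620.
c_gold = y_gold − (n+δ)·k_gold = 1.4620 − 0.08·4.5688 ≈ 1.0965.

c_gold ≈ 1.10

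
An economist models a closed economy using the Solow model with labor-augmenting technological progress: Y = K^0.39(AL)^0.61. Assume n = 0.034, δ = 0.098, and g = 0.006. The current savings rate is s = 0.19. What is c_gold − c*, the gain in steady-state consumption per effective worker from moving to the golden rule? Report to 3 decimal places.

Δc ≈ 0.191

Capital per effective worker breaks even when investment replaces (n + g + δ)·k; here n + g + δ = 0.138.
Current steady state (s = 0.19): k* = (0.19/0.138)^(1/0.61) ≈ 1.6891, y* = 1.6891^0.39 ≈ 1.2268, c* = (1−0.19)·1.2268 ≈ 0.9937.
Setting f'(k) = n+g+δ gives 0.39·k^(0.39−1) = 0.138, hence k_gold = (0.39/0.138)^(1/0.61) ≈ 5.4910.
y_gold = 5.4910^0.39 ≈ 1.9430, c_gold = y_gold − 0.138·k_gold ≈ 1.1852.
Gain: Δc = 1.1852 − 0.9937 ≈ 0.1915.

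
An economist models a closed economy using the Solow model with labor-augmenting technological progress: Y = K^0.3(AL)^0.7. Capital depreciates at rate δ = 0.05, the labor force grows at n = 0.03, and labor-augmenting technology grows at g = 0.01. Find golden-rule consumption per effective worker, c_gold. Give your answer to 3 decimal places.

c_gold ≈ 1.173

Break-even investment rate: n + g + δ = 0.03 + 0.01 + 0.05 = 0.09.
Maximizing c = f(k) − (n+g+δ)·k gives f'(k) = n+g+δ, i.e. 0.3·k^(0.3−1) = 0.09, so k_gold = (0.3/0.09)^(1/0.7) ≈ 5.5843.
y_gold = 5.5843^0.3 ≈ 1.6753.
c_gold = y_gold − (n+g+δ)·k_gold = 1.6753 − 0.09·5.5843 ≈ 1.1727.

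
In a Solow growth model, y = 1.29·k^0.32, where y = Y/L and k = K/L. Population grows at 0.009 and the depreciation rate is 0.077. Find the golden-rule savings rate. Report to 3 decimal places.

n + δ = 0.009 + 0.077 = 0.086.
At the golden rule MPK = n+δ, and in any Cobb-Douglas steady state s = (n+δ)·k/y = MPK·k/y = capital's share 0.32.

s_gold = 0.320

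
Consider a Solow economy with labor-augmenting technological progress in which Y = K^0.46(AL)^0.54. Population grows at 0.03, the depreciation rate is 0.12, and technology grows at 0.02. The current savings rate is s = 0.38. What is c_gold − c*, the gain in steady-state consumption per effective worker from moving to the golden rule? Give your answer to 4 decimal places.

Δc ≈ 0.0306

Break-even investment rate: n + g + δ = 0.03 + 0.02 + 0.12 = 0.17.
Current steady state (s = 0.38): k* = (0.38/0.17)^(1/0.54) ≈ 4.4352, y* = 4.4352^0.46 ≈ 1.9842, c* = (1−0.38)·1.9842 ≈ 1.2302.
Golden rule sets MPK = n+g+δ: 0.46·k^(0.46−1) = 0.17, so k_gold = (0.46/0.17)^(1/0.54) ≈ 6.3179.
y_gold = 6.3179^0.46 ≈ 2.3349, c_gold = y_gold − 0.17·k_gold ≈ 1.2608.
Gain: Δc = 1.2608 − 1.2302 ≈ 0.0306.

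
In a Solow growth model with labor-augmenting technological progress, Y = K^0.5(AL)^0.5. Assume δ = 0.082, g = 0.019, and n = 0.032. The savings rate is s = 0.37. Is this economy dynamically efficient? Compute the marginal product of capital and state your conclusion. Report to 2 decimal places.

dynamically efficient; MPK ≈ 0.18

n + g + δ = 0.032 + 0.019 + 0.082 = 0.133.
Steady-state k*: s·k^0.5 = 0.133·k gives k* = (0.37/0.133)^(1/0.5) ≈ 7.7393.
MPK = 0.5·7.7393^(-0.5) ≈ 0.1797.
MPK > n+g+δ = 0.133, so the economy is dynamically efficient (under-saving).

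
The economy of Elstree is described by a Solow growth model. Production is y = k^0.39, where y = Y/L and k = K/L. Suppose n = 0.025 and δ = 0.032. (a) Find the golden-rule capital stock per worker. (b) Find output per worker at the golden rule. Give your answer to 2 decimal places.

Capital per worker breaks even when investment replaces (n + δ)·k; here n + δ = 0.057.
At the golden rule the marginal product of capital equals n+δ: 0.39·k^(0.39−1) = 0.057. Solving, k_gold = (0.39/0.057)^(1/0.61) ≈ 23.3972.
y_gold = 23.3972^0.39 ≈ 3.4196.

(a) k_gold ≈ 23.40; (b) y_gold ≈ 3.42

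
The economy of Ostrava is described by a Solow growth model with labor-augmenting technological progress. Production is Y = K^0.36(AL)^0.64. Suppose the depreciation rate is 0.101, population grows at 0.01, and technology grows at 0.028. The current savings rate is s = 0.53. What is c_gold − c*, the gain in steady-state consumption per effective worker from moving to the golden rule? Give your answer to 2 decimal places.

Δc ≈ 0.10

Capital per effective worker breaks even when investment replaces (n + g + δ)·k; here n + g + δ = 0.139.
Current steady state (s = 0.53): k* = (0.53/0.139)^(1/0.64) ≈ 8.0951, y* = 8.0951^0.36 ≈ 2.1230, c* = (1−0.53)·2.1230 ≈ 0.9978.
Setting f'(k) = n+g+δ gives 0.36·k^(0.36−1) = 0.139, hence k_gold = (0.36/0.139)^(1/0.64) ≈ 4.4235.
y_gold = 4.4235^0.36 ≈ 1.7079, c_gold = y_gold − 0.139·k_gold ≈ 1.0931.
Gain: Δc = 1.0931 − 0.9978 ≈ 0.0953.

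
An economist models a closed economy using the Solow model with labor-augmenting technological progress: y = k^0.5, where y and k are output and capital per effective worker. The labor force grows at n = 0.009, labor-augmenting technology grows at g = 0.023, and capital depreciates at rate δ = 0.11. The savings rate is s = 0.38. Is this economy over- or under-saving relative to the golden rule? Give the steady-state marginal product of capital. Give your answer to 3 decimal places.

Capital per effective worker breaks even when investment replaces (n + g + δ)·k; here n + g + δ = 0.142.
Steady-state k*: s·k^0.5 = 0.142·k gives k* = (0.38/0.142)^(1/0.5) ≈ 7.1613.
MPK = 0.5·7.1613^(-0.5) ≈ 0.1868.
MPK > n+g+δ = 0.142, so the economy is dynamically efficient (under-saving).

under-saving; MPK ≈ 0.187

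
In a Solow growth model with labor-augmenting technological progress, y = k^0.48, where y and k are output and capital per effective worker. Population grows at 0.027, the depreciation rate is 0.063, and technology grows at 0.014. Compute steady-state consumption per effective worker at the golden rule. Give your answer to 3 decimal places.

c_gold ≈ 2.134

n + g + δ = 0.027 + 0.014 + 0.063 = 0.104.
Setting f'(k) = n+g+δ gives 0.48·k^(0.48−1) = 0.104, hence k_gold = (0.48/0.104)^(1/0.52) ≈ 18.9375.
y_gold = 18.9375^0.48 ≈ 4.1031.
c_gold = y_gold − (n+g+δ)·k_gold = 4.1031 − 0.104·18.9375 ≈ 2.1336.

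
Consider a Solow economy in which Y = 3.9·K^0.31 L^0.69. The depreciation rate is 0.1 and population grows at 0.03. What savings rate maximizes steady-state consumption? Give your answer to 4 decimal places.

s_gold = 0.3100

The effective depreciation rate is n + δ = 0.03 + 0.1 = 0.13.
At the golden rule MPK = n+δ, and in any Cobb-Douglas steady state s = (n+δ)·k/y = MPK·k/y = capital's share 0.31.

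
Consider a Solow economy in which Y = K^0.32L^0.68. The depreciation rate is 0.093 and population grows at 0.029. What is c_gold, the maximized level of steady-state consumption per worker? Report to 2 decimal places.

c_gold ≈ 1.07

n + δ = 0.029 + 0.093 = 0.122.
Setting f'(k) = n+δ gives 0.32·k^(0.32−1) = 0.122, hence k_gold = (0.32/0.122)^(1/0.68) ≈ 4.1292.
y_gold = 4.1292^0.32 ≈ 1.5743.
c_gold = y_gold − (n+δ)·k_gold = 1.5743 − 0.122·4.1292 ≈ 1.0705.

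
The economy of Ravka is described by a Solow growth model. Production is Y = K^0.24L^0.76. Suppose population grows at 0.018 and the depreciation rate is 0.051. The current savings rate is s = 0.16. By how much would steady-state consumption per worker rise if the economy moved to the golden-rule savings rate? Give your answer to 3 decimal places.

Δc ≈ 0.031

The effective depreciation rate is n + δ = 0.018 + 0.051 = 0.069.
Current steady state (s = 0.16): k* = (0.16/0.069)^(1/0.76) ≈ 3.0243, y* = 3.0243^0.24 ≈ 1.3042, c* = (1−0.16)·1.3042 ≈ 1.0955.
Setting f'(k) = n+δ gives 0.24·k^(0.24−1) = 0.069, hence k_gold = (0.24/0.069)^(1/0.76) ≈ 5.1561.
y_gold = 5.1561^0.24 ≈ 1.4824, c_gold = y_gold − 0.069·k_gold ≈ 1.1266.
Gain: Δc = 1.1266 − 1.0955 ≈ 0.0311.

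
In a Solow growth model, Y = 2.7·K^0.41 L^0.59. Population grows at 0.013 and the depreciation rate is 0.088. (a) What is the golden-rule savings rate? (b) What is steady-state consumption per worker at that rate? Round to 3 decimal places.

(a) s_gold = 0.410; (b) c_gold ≈ 8.410

Capital per worker breaks even when investment replaces (n + δ)·k; here n + δ = 0.101.
For Cobb-Douglas, s_gold equals capital's share: s_gold = 0.41.
At the golden rule the marginal product of capital equals n+δ: 0.41·2.7·k^(0.41−1) = 0.101. Solving, k_gold = (0.41·2.7/0.101)^(1/0.59) ≈ 57.8652.
y_gold = 2.7·57.8652^0.41 ≈ 14.2546; c_gold = (1−0.41)·y_gold ≈ 8.4102.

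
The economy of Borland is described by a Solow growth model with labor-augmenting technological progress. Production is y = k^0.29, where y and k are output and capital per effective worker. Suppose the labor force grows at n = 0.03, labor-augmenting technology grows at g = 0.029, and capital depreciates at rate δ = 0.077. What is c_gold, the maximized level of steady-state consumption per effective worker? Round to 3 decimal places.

c_gold ≈ 0.967

Break-even investment rate: n + g + δ = 0.03 + 0.029 + 0.077 = 0.136.
Setting f'(k) = n+g+δ gives 0.29·k^(0.29−1) = 0.136, hence k_gold = (0.29/0.136)^(1/0.71) ≈ 2.9052.
y_gold = 2.9052^0.29 ≈ 1.3625.
c_gold = y_gold − (n+g+δ)·k_gold = 1.3625 − 0.136·2.9052 ≈ 0.9673.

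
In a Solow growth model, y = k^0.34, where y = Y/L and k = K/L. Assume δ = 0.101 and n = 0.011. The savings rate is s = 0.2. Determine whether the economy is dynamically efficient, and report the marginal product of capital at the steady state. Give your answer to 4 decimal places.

Capital per worker breaks even when investment replaces (n + δ)·k; here n + δ = 0.112.
Steady-state k*: s·k^0.34 = 0.112·k gives k* = (0.2/0.112)^(1/0.66) ≈ 2.4073.
MPK = 0.34·2.4073^(-0.66) ≈ 0.1904.
MPK > n+δ = 0.112, so the economy is dynamically efficient (under-saving).

dynamically efficient; MPK ≈ 0.1904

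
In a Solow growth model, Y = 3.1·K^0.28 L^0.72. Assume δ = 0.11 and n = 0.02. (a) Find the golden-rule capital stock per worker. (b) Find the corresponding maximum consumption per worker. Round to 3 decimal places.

(a) k_gold ≈ 13.972; (b) c_gold ≈ 4.670

The effective depreciation rate is n + δ = 0.02 + 0.11 = 0.13.
At the golden rule the marginal product of capital equals n+δ: 0.28·3.1·k^(0.28−1) = 0.13. Solving, k_gold = (0.28·3.1/0.13)^(1/0.72) ≈ 13.9716.
y_gold = 3.1·13.9716^0.28 ≈ 6.4868; c_gold = y_gold − 0.13·k_gold ≈ 4.6705.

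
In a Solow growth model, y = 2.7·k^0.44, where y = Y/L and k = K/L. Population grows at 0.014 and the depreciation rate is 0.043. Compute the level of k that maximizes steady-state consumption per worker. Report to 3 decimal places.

Capital per worker breaks even when investment replaces (n + δ)·k; here n + δ = 0.057.
Golden rule sets MPK = n+δ: 0.44·2.7·k^(0.44−1) = 0.057, so k_gold = (0.44·2.7/0.057)^(1/0.56) ≈ 226.5963.

k_gold ≈ 226.596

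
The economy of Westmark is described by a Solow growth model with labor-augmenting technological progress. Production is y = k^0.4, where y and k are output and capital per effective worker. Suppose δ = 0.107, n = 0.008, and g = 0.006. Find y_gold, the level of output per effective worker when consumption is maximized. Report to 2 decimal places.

Capital per effective worker breaks even when investment replaces (n + g + δ)·k; here n + g + δ = 0.121.
Golden rule sets MPK = n+g+δ: 0.4·k^(0.4−1) = 0.121, so k_gold = (0.4/0.121)^(1/0.6) ≈ 7.3360.
Output: y_gold = k_gold^0.4 = 7.3360^0.4 ≈ 2.2191.

y_gold ≈ 2.22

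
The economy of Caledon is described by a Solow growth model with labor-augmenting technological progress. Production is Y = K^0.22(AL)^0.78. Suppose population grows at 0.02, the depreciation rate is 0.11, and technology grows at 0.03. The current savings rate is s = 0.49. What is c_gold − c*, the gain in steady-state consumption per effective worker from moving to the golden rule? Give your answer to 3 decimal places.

The effective depreciation rate is n + g + δ = 0.02 + 0.03 + 0.11 = 0.16.
Current steady state (s = 0.49): k* = (0.49/0.16)^(1/0.78) ≈ 4.1993, y* = 4.1993^0.22 ≈ 1.3712, c* = (1−0.49)·1.3712 ≈ 0.6993.
At the golden rule the marginal product of capital equals n+g+δ: 0.22·k^(0.22−1) = 0.16. Solving, k_gold = (0.22/0.16)^(1/0.78) ≈ 1.5042.
y_gold = 1.5042^0.22 ≈ 1.0940, c_gold = y_gold − 0.16·k_gold ≈ 0.8533.
Gain: Δc = 0.8533 − 0.6993 ≈ 0.1540.

Δc ≈ 0.154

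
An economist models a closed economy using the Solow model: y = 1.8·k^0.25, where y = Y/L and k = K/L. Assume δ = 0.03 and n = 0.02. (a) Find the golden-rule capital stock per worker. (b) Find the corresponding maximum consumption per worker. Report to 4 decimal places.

Capital per worker breaks even when investment replaces (n + δ)·k; here n + δ = 0.05.
Setting f'(k) = n+δ gives 0.25·1.8·k^(0.25−1) = 0.05, hence k_gold = (0.25·1.8/0.05)^(1/0.75) ≈ 18.7208.
y_gold = 1.8·18.7208^0.25 ≈ 3.7442; c_gold = y_gold − 0.05·k_gold ≈ 2.8081.

(a) k_gold ≈ 18.7208; (b) c_gold ≈ 2.8081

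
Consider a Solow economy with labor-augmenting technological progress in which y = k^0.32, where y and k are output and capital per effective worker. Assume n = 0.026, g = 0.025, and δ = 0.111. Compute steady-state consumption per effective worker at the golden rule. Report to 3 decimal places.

c_gold ≈ 0.937

n + g + δ = 0.026 + 0.025 + 0.111 = 0.162.
Maximizing c = f(k) − (n+g+δ)·k gives f'(k) = n+g+δ, i.e. 0.32·k^(0.32−1) = 0.162, so k_gold = (0.32/0.162)^(1/0.68) ≈ 2.7212.
y_gold = 2.7212^0.32 ≈ 1.3776.
c_gold = y_gold − (n+g+δ)·k_gold = 1.3776 − 0.162·2.7212 ≈ 0.9368.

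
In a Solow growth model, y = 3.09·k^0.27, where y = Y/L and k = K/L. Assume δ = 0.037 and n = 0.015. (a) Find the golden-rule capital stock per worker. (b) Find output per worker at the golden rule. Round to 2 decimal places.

Capital per worker breaks even when investment replaces (n + δ)·k; here n + δ = 0.052.
At the golden rule the marginal product of capital equals n+δ: 0.27·3.09·k^(0.27−1) = 0.052. Solving, k_gold = (0.27·3.09/0.052)^(1/0.73) ≈ 44.7839.
y_gold = 3.09·44.7839^0.27 ≈ 8.6250.

(a) k_gold ≈ 44.78; (b) y_gold ≈ 8.63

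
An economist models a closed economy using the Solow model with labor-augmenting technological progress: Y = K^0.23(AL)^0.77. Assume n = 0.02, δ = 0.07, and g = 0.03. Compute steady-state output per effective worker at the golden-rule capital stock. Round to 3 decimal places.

Break-even investment rate: n + g + δ = 0.02 + 0.03 + 0.07 = 0.12.
At the golden rule the marginal product of capital equals n+g+δ: 0.23·k^(0.23−1) = 0.12. Solving, k_gold = (0.23/0.12)^(1/0.77) ≈ 2.3278.
Output: y_gold = k_gold^0.23 = 2.3278^0.23 ≈ 1.2145.

y_gold ≈ 1.214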